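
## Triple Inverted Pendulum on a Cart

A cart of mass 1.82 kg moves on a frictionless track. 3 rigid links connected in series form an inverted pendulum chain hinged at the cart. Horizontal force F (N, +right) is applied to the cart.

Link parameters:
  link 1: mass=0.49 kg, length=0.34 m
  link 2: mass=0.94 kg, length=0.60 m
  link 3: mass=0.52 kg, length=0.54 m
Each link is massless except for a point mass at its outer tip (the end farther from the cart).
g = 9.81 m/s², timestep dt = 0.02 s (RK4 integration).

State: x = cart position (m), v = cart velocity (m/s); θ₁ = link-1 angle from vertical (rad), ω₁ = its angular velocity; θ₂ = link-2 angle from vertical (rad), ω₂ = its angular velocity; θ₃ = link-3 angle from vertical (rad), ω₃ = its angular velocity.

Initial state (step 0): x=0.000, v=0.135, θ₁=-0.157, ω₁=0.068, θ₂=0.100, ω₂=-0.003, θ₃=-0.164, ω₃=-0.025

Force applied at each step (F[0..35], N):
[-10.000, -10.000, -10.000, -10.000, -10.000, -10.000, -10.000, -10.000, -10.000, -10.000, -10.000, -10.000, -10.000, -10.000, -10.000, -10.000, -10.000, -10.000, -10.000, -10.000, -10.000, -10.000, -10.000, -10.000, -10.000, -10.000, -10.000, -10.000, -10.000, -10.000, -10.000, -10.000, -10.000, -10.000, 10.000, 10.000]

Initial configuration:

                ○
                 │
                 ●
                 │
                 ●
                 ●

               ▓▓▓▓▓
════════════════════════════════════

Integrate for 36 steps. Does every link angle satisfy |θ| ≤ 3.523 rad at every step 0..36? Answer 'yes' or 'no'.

apply F[0]=-10.000 → step 1: x=0.002, v=0.053, θ₁=-0.158, ω₁=-0.147, θ₂=0.103, ω₂=0.321, θ₃=-0.166, ω₃=-0.147
apply F[1]=-10.000 → step 2: x=0.002, v=-0.028, θ₁=-0.163, ω₁=-0.365, θ₂=0.113, ω₂=0.648, θ₃=-0.170, ω₃=-0.270
apply F[2]=-10.000 → step 3: x=0.001, v=-0.110, θ₁=-0.172, ω₁=-0.588, θ₂=0.129, ω₂=0.980, θ₃=-0.177, ω₃=-0.392
apply F[3]=-10.000 → step 4: x=-0.002, v=-0.192, θ₁=-0.186, ω₁=-0.814, θ₂=0.152, ω₂=1.317, θ₃=-0.186, ω₃=-0.511
apply F[4]=-10.000 → step 5: x=-0.007, v=-0.275, θ₁=-0.205, ω₁=-1.034, θ₂=0.182, ω₂=1.654, θ₃=-0.197, ω₃=-0.624
apply F[5]=-10.000 → step 6: x=-0.013, v=-0.359, θ₁=-0.228, ω₁=-1.236, θ₂=0.218, ω₂=1.984, θ₃=-0.210, ω₃=-0.726
apply F[6]=-10.000 → step 7: x=-0.021, v=-0.445, θ₁=-0.254, ω₁=-1.406, θ₂=0.261, ω₂=2.299, θ₃=-0.226, ω₃=-0.813
apply F[7]=-10.000 → step 8: x=-0.031, v=-0.532, θ₁=-0.284, ω₁=-1.532, θ₂=0.310, ω₂=2.595, θ₃=-0.243, ω₃=-0.881
apply F[8]=-10.000 → step 9: x=-0.043, v=-0.621, θ₁=-0.315, ω₁=-1.607, θ₂=0.365, ω₂=2.870, θ₃=-0.261, ω₃=-0.928
apply F[9]=-10.000 → step 10: x=-0.056, v=-0.711, θ₁=-0.348, ω₁=-1.629, θ₂=0.425, ω₂=3.127, θ₃=-0.280, ω₃=-0.954
apply F[10]=-10.000 → step 11: x=-0.071, v=-0.801, θ₁=-0.380, ω₁=-1.598, θ₂=0.490, ω₂=3.370, θ₃=-0.299, ω₃=-0.957
apply F[11]=-10.000 → step 12: x=-0.088, v=-0.892, θ₁=-0.411, ω₁=-1.514, θ₂=0.559, ω₂=3.605, θ₃=-0.318, ω₃=-0.939
apply F[12]=-10.000 → step 13: x=-0.107, v=-0.982, θ₁=-0.440, ω₁=-1.375, θ₂=0.634, ω₂=3.841, θ₃=-0.336, ω₃=-0.898
apply F[13]=-10.000 → step 14: x=-0.127, v=-1.072, θ₁=-0.466, ω₁=-1.180, θ₂=0.713, ω₂=4.082, θ₃=-0.354, ω₃=-0.833
apply F[14]=-10.000 → step 15: x=-0.150, v=-1.161, θ₁=-0.487, ω₁=-0.922, θ₂=0.797, ω₂=4.337, θ₃=-0.369, ω₃=-0.741
apply F[15]=-10.000 → step 16: x=-0.174, v=-1.248, θ₁=-0.502, ω₁=-0.591, θ₂=0.887, ω₂=4.612, θ₃=-0.383, ω₃=-0.621
apply F[16]=-10.000 → step 17: x=-0.200, v=-1.333, θ₁=-0.510, ω₁=-0.174, θ₂=0.982, ω₂=4.913, θ₃=-0.394, ω₃=-0.468
apply F[17]=-10.000 → step 18: x=-0.227, v=-1.416, θ₁=-0.508, ω₁=0.345, θ₂=1.083, ω₂=5.247, θ₃=-0.402, ω₃=-0.276
apply F[18]=-10.000 → step 19: x=-0.256, v=-1.496, θ₁=-0.495, ω₁=0.987, θ₂=1.192, ω₂=5.618, θ₃=-0.405, ω₃=-0.042
apply F[19]=-10.000 → step 20: x=-0.287, v=-1.575, θ₁=-0.468, ω₁=1.778, θ₂=1.308, ω₂=6.028, θ₃=-0.403, ω₃=0.240
apply F[20]=-10.000 → step 21: x=-0.319, v=-1.655, θ₁=-0.423, ω₁=2.742, θ₂=1.433, ω₂=6.473, θ₃=-0.395, ω₃=0.573
apply F[21]=-10.000 → step 22: x=-0.353, v=-1.737, θ₁=-0.357, ω₁=3.902, θ₂=1.567, ω₂=6.932, θ₃=-0.380, ω₃=0.953
apply F[22]=-10.000 → step 23: x=-0.389, v=-1.826, θ₁=-0.266, ω₁=5.265, θ₂=1.711, ω₂=7.363, θ₃=-0.357, ω₃=1.366
apply F[23]=-10.000 → step 24: x=-0.426, v=-1.926, θ₁=-0.145, ω₁=6.798, θ₂=1.861, ω₂=7.683, θ₃=-0.325, ω₃=1.783
apply F[24]=-10.000 → step 25: x=-0.466, v=-2.035, θ₁=0.007, ω₁=8.399, θ₂=2.016, ω₂=7.770, θ₃=-0.286, ω₃=2.158
apply F[25]=-10.000 → step 26: x=-0.508, v=-2.139, θ₁=0.190, ω₁=9.887, θ₂=2.170, ω₂=7.490, θ₃=-0.239, ω₃=2.447
apply F[26]=-10.000 → step 27: x=-0.551, v=-2.211, θ₁=0.400, ω₁=11.078, θ₂=2.313, ω₂=6.776, θ₃=-0.188, ω₃=2.631
apply F[27]=-10.000 → step 28: x=-0.596, v=-2.229, θ₁=0.631, ω₁=11.914, θ₂=2.438, ω₂=5.677, θ₃=-0.135, ω₃=2.730
apply F[28]=-10.000 → step 29: x=-0.640, v=-2.187, θ₁=0.875, ω₁=12.516, θ₂=2.538, ω₂=4.309, θ₃=-0.079, ω₃=2.781
apply F[29]=-10.000 → step 30: x=-0.683, v=-2.087, θ₁=1.131, ω₁=13.113, θ₂=2.609, ω₂=2.756, θ₃=-0.023, ω₃=2.825
apply F[30]=-10.000 → step 31: x=-0.723, v=-1.923, θ₁=1.402, ω₁=14.019, θ₂=2.647, ω₂=1.017, θ₃=0.034, ω₃=2.907
apply F[31]=-10.000 → step 32: x=-0.759, v=-1.651, θ₁=1.697, ω₁=15.751, θ₂=2.648, ω₂=-1.051, θ₃=0.094, ω₃=3.138
apply F[32]=-10.000 → step 33: x=-0.787, v=-1.089, θ₁=2.045, ω₁=19.544, θ₂=2.601, ω₂=-3.818, θ₃=0.163, ω₃=3.969
apply F[33]=-10.000 → step 34: x=-0.796, v=0.376, θ₁=2.506, ω₁=26.398, θ₂=2.493, ω₂=-6.108, θ₃=0.272, ω₃=7.887
apply F[34]=+10.000 → step 35: x=-0.774, v=1.589, θ₁=3.026, ω₁=23.950, θ₂=2.419, ω₂=-0.524, θ₃=0.492, ω₃=13.693
apply F[35]=+10.000 → step 36: x=-0.741, v=1.596, θ₁=3.457, ω₁=19.420, θ₂=2.459, ω₂=4.009, θ₃=0.790, ω₃=15.739
Max |angle| over trajectory = 3.457 rad; bound = 3.523 → within bound.

Answer: yes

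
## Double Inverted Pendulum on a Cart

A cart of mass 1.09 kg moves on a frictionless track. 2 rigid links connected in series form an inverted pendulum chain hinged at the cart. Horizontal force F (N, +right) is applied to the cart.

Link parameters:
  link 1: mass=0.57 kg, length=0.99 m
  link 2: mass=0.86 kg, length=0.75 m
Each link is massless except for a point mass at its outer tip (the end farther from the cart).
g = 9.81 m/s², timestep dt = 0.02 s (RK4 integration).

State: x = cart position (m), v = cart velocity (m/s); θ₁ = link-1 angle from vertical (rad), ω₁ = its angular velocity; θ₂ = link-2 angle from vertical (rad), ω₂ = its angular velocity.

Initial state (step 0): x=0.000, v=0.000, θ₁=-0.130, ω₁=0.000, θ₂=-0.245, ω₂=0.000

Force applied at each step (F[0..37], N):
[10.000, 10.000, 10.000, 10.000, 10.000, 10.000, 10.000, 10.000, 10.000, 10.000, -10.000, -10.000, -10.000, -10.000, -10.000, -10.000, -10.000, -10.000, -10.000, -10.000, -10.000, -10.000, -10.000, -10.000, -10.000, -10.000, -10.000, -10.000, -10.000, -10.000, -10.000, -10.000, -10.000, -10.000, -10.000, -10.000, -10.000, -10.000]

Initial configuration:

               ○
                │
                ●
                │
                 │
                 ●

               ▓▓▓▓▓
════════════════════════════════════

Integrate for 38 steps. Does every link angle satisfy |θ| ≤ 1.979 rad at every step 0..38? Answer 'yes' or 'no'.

Answer: no

Derivation:
apply F[0]=+10.000 → step 1: x=0.002, v=0.211, θ₁=-0.132, ω₁=-0.209, θ₂=-0.246, ω₂=-0.062
apply F[1]=+10.000 → step 2: x=0.008, v=0.423, θ₁=-0.138, ω₁=-0.421, θ₂=-0.247, ω₂=-0.122
apply F[2]=+10.000 → step 3: x=0.019, v=0.636, θ₁=-0.149, ω₁=-0.637, θ₂=-0.250, ω₂=-0.177
apply F[3]=+10.000 → step 4: x=0.034, v=0.849, θ₁=-0.164, ω₁=-0.859, θ₂=-0.255, ω₂=-0.225
apply F[4]=+10.000 → step 5: x=0.053, v=1.063, θ₁=-0.183, ω₁=-1.089, θ₂=-0.259, ω₂=-0.262
apply F[5]=+10.000 → step 6: x=0.076, v=1.278, θ₁=-0.208, ω₁=-1.328, θ₂=-0.265, ω₂=-0.290
apply F[6]=+10.000 → step 7: x=0.104, v=1.490, θ₁=-0.237, ω₁=-1.574, θ₂=-0.271, ω₂=-0.305
apply F[7]=+10.000 → step 8: x=0.136, v=1.700, θ₁=-0.271, ω₁=-1.825, θ₂=-0.277, ω₂=-0.311
apply F[8]=+10.000 → step 9: x=0.172, v=1.903, θ₁=-0.310, ω₁=-2.080, θ₂=-0.283, ω₂=-0.310
apply F[9]=+10.000 → step 10: x=0.212, v=2.097, θ₁=-0.354, ω₁=-2.331, θ₂=-0.289, ω₂=-0.306
apply F[10]=-10.000 → step 11: x=0.253, v=1.972, θ₁=-0.400, ω₁=-2.301, θ₂=-0.295, ω₂=-0.272
apply F[11]=-10.000 → step 12: x=0.291, v=1.853, θ₁=-0.446, ω₁=-2.296, θ₂=-0.300, ω₂=-0.222
apply F[12]=-10.000 → step 13: x=0.327, v=1.739, θ₁=-0.492, ω₁=-2.311, θ₂=-0.304, ω₂=-0.158
apply F[13]=-10.000 → step 14: x=0.361, v=1.627, θ₁=-0.538, ω₁=-2.345, θ₂=-0.306, ω₂=-0.080
apply F[14]=-10.000 → step 15: x=0.392, v=1.516, θ₁=-0.586, ω₁=-2.395, θ₂=-0.307, ω₂=0.007
apply F[15]=-10.000 → step 16: x=0.421, v=1.404, θ₁=-0.634, ω₁=-2.457, θ₂=-0.306, ω₂=0.103
apply F[16]=-10.000 → step 17: x=0.448, v=1.290, θ₁=-0.684, ω₁=-2.530, θ₂=-0.303, ω₂=0.202
apply F[17]=-10.000 → step 18: x=0.473, v=1.172, θ₁=-0.736, ω₁=-2.611, θ₂=-0.298, ω₂=0.304
apply F[18]=-10.000 → step 19: x=0.495, v=1.048, θ₁=-0.789, ω₁=-2.697, θ₂=-0.291, ω₂=0.404
apply F[19]=-10.000 → step 20: x=0.515, v=0.919, θ₁=-0.844, ω₁=-2.789, θ₂=-0.282, ω₂=0.499
apply F[20]=-10.000 → step 21: x=0.532, v=0.782, θ₁=-0.900, ω₁=-2.883, θ₂=-0.271, ω₂=0.587
apply F[21]=-10.000 → step 22: x=0.546, v=0.639, θ₁=-0.959, ω₁=-2.981, θ₂=-0.258, ω₂=0.665
apply F[22]=-10.000 → step 23: x=0.557, v=0.487, θ₁=-1.019, ω₁=-3.082, θ₂=-0.245, ω₂=0.731
apply F[23]=-10.000 → step 24: x=0.565, v=0.328, θ₁=-1.082, ω₁=-3.186, θ₂=-0.229, ω₂=0.782
apply F[24]=-10.000 → step 25: x=0.570, v=0.160, θ₁=-1.147, ω₁=-3.295, θ₂=-0.213, ω₂=0.817
apply F[25]=-10.000 → step 26: x=0.572, v=-0.016, θ₁=-1.214, ω₁=-3.409, θ₂=-0.197, ω₂=0.833
apply F[26]=-10.000 → step 27: x=0.570, v=-0.202, θ₁=-1.283, ω₁=-3.531, θ₂=-0.180, ω₂=0.828
apply F[27]=-10.000 → step 28: x=0.564, v=-0.397, θ₁=-1.355, ω₁=-3.663, θ₂=-0.164, ω₂=0.800
apply F[28]=-10.000 → step 29: x=0.554, v=-0.603, θ₁=-1.430, ω₁=-3.808, θ₂=-0.148, ω₂=0.745
apply F[29]=-10.000 → step 30: x=0.539, v=-0.821, θ₁=-1.508, ω₁=-3.969, θ₂=-0.134, ω₂=0.660
apply F[30]=-10.000 → step 31: x=0.521, v=-1.052, θ₁=-1.589, ω₁=-4.151, θ₂=-0.122, ω₂=0.539
apply F[31]=-10.000 → step 32: x=0.497, v=-1.300, θ₁=-1.674, ω₁=-4.358, θ₂=-0.113, ω₂=0.375
apply F[32]=-10.000 → step 33: x=0.469, v=-1.567, θ₁=-1.763, ω₁=-4.597, θ₂=-0.108, ω₂=0.160
apply F[33]=-10.000 → step 34: x=0.434, v=-1.857, θ₁=-1.858, ω₁=-4.876, θ₂=-0.107, ω₂=-0.118
apply F[34]=-10.000 → step 35: x=0.394, v=-2.176, θ₁=-1.959, ω₁=-5.206, θ₂=-0.113, ω₂=-0.475
apply F[35]=-10.000 → step 36: x=0.347, v=-2.530, θ₁=-2.067, ω₁=-5.600, θ₂=-0.127, ω₂=-0.932
apply F[36]=-10.000 → step 37: x=0.293, v=-2.927, θ₁=-2.183, ω₁=-6.075, θ₂=-0.151, ω₂=-1.518
apply F[37]=-10.000 → step 38: x=0.230, v=-3.375, θ₁=-2.310, ω₁=-6.652, θ₂=-0.188, ω₂=-2.275
Max |angle| over trajectory = 2.310 rad; bound = 1.979 → exceeded.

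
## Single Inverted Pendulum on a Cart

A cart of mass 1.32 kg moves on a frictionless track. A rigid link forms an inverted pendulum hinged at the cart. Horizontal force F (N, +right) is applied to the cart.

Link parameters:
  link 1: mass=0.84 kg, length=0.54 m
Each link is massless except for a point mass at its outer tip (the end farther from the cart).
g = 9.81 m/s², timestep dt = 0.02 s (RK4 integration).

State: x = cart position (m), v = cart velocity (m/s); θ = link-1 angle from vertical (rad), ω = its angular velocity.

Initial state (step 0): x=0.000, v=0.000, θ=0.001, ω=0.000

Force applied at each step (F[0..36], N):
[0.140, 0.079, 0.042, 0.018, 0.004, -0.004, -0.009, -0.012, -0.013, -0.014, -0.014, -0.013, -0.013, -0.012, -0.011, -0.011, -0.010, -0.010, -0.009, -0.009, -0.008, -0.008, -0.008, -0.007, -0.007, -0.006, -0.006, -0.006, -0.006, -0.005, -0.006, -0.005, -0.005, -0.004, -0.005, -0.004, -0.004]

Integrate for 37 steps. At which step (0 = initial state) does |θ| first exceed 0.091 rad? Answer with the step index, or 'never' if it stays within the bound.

Answer: never

Derivation:
apply F[0]=+0.140 → step 1: x=0.000, v=0.002, θ=0.001, ω=-0.003
apply F[1]=+0.079 → step 2: x=0.000, v=0.003, θ=0.001, ω=-0.005
apply F[2]=+0.042 → step 3: x=0.000, v=0.004, θ=0.001, ω=-0.006
apply F[3]=+0.018 → step 4: x=0.000, v=0.004, θ=0.001, ω=-0.006
apply F[4]=+0.004 → step 5: x=0.000, v=0.004, θ=0.001, ω=-0.006
apply F[5]=-0.004 → step 6: x=0.000, v=0.004, θ=0.000, ω=-0.005
apply F[6]=-0.009 → step 7: x=0.000, v=0.003, θ=0.000, ω=-0.005
apply F[7]=-0.012 → step 8: x=0.001, v=0.003, θ=0.000, ω=-0.004
apply F[8]=-0.013 → step 9: x=0.001, v=0.003, θ=0.000, ω=-0.004
apply F[9]=-0.014 → step 10: x=0.001, v=0.003, θ=0.000, ω=-0.003
apply F[10]=-0.014 → step 11: x=0.001, v=0.003, θ=0.000, ω=-0.003
apply F[11]=-0.013 → step 12: x=0.001, v=0.002, θ=0.000, ω=-0.002
apply F[12]=-0.013 → step 13: x=0.001, v=0.002, θ=-0.000, ω=-0.002
apply F[13]=-0.012 → step 14: x=0.001, v=0.002, θ=-0.000, ω=-0.002
apply F[14]=-0.011 → step 15: x=0.001, v=0.002, θ=-0.000, ω=-0.001
apply F[15]=-0.011 → step 16: x=0.001, v=0.002, θ=-0.000, ω=-0.001
apply F[16]=-0.010 → step 17: x=0.001, v=0.002, θ=-0.000, ω=-0.001
apply F[17]=-0.010 → step 18: x=0.001, v=0.001, θ=-0.000, ω=-0.001
apply F[18]=-0.009 → step 19: x=0.001, v=0.001, θ=-0.000, ω=-0.001
apply F[19]=-0.009 → step 20: x=0.001, v=0.001, θ=-0.000, ω=-0.000
apply F[20]=-0.008 → step 21: x=0.001, v=0.001, θ=-0.000, ω=-0.000
apply F[21]=-0.008 → step 22: x=0.001, v=0.001, θ=-0.000, ω=-0.000
apply F[22]=-0.008 → step 23: x=0.001, v=0.001, θ=-0.000, ω=-0.000
apply F[23]=-0.007 → step 24: x=0.001, v=0.001, θ=-0.000, ω=-0.000
apply F[24]=-0.007 → step 25: x=0.001, v=0.001, θ=-0.000, ω=-0.000
apply F[25]=-0.006 → step 26: x=0.001, v=0.001, θ=-0.000, ω=0.000
apply F[26]=-0.006 → step 27: x=0.001, v=0.001, θ=-0.000, ω=0.000
apply F[27]=-0.006 → step 28: x=0.001, v=0.001, θ=-0.000, ω=0.000
apply F[28]=-0.006 → step 29: x=0.001, v=0.001, θ=-0.000, ω=0.000
apply F[29]=-0.005 → step 30: x=0.001, v=0.000, θ=-0.000, ω=0.000
apply F[30]=-0.006 → step 31: x=0.001, v=0.000, θ=-0.000, ω=0.000
apply F[31]=-0.005 → step 32: x=0.001, v=0.000, θ=-0.000, ω=0.000
apply F[32]=-0.005 → step 33: x=0.001, v=0.000, θ=-0.000, ω=0.000
apply F[33]=-0.004 → step 34: x=0.001, v=0.000, θ=-0.000, ω=0.000
apply F[34]=-0.005 → step 35: x=0.001, v=0.000, θ=-0.000, ω=0.000
apply F[35]=-0.004 → step 36: x=0.001, v=0.000, θ=-0.000, ω=0.000
apply F[36]=-0.004 → step 37: x=0.001, v=0.000, θ=-0.000, ω=0.000
max |θ| = 0.001 ≤ 0.091 over all 38 states.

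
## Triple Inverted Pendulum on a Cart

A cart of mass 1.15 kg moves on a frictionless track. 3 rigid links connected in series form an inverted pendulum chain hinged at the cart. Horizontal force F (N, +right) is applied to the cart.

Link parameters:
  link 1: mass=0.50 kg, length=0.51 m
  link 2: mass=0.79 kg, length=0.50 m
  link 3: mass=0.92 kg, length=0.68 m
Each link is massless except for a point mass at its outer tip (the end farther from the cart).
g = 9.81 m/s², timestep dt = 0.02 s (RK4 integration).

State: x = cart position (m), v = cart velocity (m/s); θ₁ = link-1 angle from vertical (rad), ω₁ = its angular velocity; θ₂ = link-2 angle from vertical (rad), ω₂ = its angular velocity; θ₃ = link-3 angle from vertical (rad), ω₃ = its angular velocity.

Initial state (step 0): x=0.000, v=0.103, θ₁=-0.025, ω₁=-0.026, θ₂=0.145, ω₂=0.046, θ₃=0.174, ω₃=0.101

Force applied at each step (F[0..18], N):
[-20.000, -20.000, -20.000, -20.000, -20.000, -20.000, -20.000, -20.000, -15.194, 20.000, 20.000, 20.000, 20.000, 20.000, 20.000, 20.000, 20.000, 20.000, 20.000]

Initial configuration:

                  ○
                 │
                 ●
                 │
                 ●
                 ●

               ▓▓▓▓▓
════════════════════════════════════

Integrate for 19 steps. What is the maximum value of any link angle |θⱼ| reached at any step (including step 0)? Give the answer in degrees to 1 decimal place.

apply F[0]=-20.000 → step 1: x=-0.001, v=-0.236, θ₁=-0.021, ω₁=0.423, θ₂=0.149, ω₂=0.311, θ₃=0.176, ω₃=0.118
apply F[1]=-20.000 → step 2: x=-0.009, v=-0.579, θ₁=-0.008, ω₁=0.893, θ₂=0.157, ω₂=0.564, θ₃=0.179, ω₃=0.132
apply F[2]=-20.000 → step 3: x=-0.025, v=-0.928, θ₁=0.015, ω₁=1.405, θ₂=0.171, ω₂=0.790, θ₃=0.181, ω₃=0.140
apply F[3]=-20.000 → step 4: x=-0.047, v=-1.283, θ₁=0.049, ω₁=1.979, θ₂=0.189, ω₂=0.971, θ₃=0.184, ω₃=0.141
apply F[4]=-20.000 → step 5: x=-0.076, v=-1.645, θ₁=0.095, ω₁=2.627, θ₂=0.209, ω₂=1.090, θ₃=0.187, ω₃=0.138
apply F[5]=-20.000 → step 6: x=-0.112, v=-2.003, θ₁=0.154, ω₁=3.342, θ₂=0.232, ω₂=1.136, θ₃=0.190, ω₃=0.133
apply F[6]=-20.000 → step 7: x=-0.156, v=-2.342, θ₁=0.228, ω₁=4.074, θ₂=0.254, ω₂=1.125, θ₃=0.192, ω₃=0.138
apply F[7]=-20.000 → step 8: x=-0.206, v=-2.639, θ₁=0.317, ω₁=4.730, θ₂=0.277, ω₂=1.117, θ₃=0.195, ω₃=0.161
apply F[8]=-15.194 → step 9: x=-0.260, v=-2.811, θ₁=0.415, ω₁=5.112, θ₂=0.300, ω₂=1.181, θ₃=0.199, ω₃=0.200
apply F[9]=+20.000 → step 10: x=-0.313, v=-2.505, θ₁=0.514, ω₁=4.795, θ₂=0.323, ω₂=1.125, θ₃=0.203, ω₃=0.185
apply F[10]=+20.000 → step 11: x=-0.361, v=-2.226, θ₁=0.608, ω₁=4.632, θ₂=0.344, ω₂=1.009, θ₃=0.206, ω₃=0.159
apply F[11]=+20.000 → step 12: x=-0.403, v=-1.962, θ₁=0.700, ω₁=4.585, θ₂=0.363, ω₂=0.845, θ₃=0.209, ω₃=0.129
apply F[12]=+20.000 → step 13: x=-0.439, v=-1.702, θ₁=0.792, ω₁=4.623, θ₂=0.378, ω₂=0.648, θ₃=0.211, ω₃=0.097
apply F[13]=+20.000 → step 14: x=-0.471, v=-1.441, θ₁=0.886, ω₁=4.723, θ₂=0.389, ω₂=0.435, θ₃=0.213, ω₃=0.069
apply F[14]=+20.000 → step 15: x=-0.497, v=-1.171, θ₁=0.981, ω₁=4.866, θ₂=0.395, ω₂=0.221, θ₃=0.214, ω₃=0.044
apply F[15]=+20.000 → step 16: x=-0.518, v=-0.891, θ₁=1.080, ω₁=5.043, θ₂=0.398, ω₂=0.020, θ₃=0.215, ω₃=0.025
apply F[16]=+20.000 → step 17: x=-0.532, v=-0.597, θ₁=1.183, ω₁=5.249, θ₂=0.396, ω₂=-0.154, θ₃=0.215, ω₃=0.012
apply F[17]=+20.000 → step 18: x=-0.541, v=-0.288, θ₁=1.291, ω₁=5.484, θ₂=0.392, ω₂=-0.290, θ₃=0.215, ω₃=0.004
apply F[18]=+20.000 → step 19: x=-0.544, v=0.037, θ₁=1.403, ω₁=5.753, θ₂=0.385, ω₂=-0.372, θ₃=0.215, ω₃=0.001
Max |angle| over trajectory = 1.403 rad = 80.4°.

Answer: 80.4°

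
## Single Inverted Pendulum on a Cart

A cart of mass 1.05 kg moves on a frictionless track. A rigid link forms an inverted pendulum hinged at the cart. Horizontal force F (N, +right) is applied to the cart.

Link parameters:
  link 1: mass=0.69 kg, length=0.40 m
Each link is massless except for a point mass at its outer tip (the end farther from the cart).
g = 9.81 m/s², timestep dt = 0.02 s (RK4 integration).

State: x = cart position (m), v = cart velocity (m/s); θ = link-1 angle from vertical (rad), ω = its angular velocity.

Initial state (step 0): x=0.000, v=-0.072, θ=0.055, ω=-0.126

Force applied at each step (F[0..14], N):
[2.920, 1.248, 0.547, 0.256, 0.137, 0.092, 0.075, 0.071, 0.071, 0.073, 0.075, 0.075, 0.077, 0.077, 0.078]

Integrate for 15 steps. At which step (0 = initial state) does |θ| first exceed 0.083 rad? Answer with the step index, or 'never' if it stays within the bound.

Answer: never

Derivation:
apply F[0]=+2.920 → step 1: x=-0.001, v=-0.023, θ=0.052, ω=-0.221
apply F[1]=+1.248 → step 2: x=-0.001, v=-0.006, θ=0.047, ω=-0.241
apply F[2]=+0.547 → step 3: x=-0.001, v=-0.001, θ=0.042, ω=-0.230
apply F[3]=+0.256 → step 4: x=-0.001, v=-0.001, θ=0.038, ω=-0.210
apply F[4]=+0.137 → step 5: x=-0.001, v=-0.003, θ=0.034, ω=-0.188
apply F[5]=+0.092 → step 6: x=-0.001, v=-0.006, θ=0.030, ω=-0.166
apply F[6]=+0.075 → step 7: x=-0.002, v=-0.008, θ=0.027, ω=-0.146
apply F[7]=+0.071 → step 8: x=-0.002, v=-0.010, θ=0.024, ω=-0.129
apply F[8]=+0.071 → step 9: x=-0.002, v=-0.012, θ=0.022, ω=-0.113
apply F[9]=+0.073 → step 10: x=-0.002, v=-0.013, θ=0.020, ω=-0.100
apply F[10]=+0.075 → step 11: x=-0.003, v=-0.014, θ=0.018, ω=-0.088
apply F[11]=+0.075 → step 12: x=-0.003, v=-0.015, θ=0.016, ω=-0.078
apply F[12]=+0.077 → step 13: x=-0.003, v=-0.015, θ=0.015, ω=-0.069
apply F[13]=+0.077 → step 14: x=-0.003, v=-0.016, θ=0.014, ω=-0.061
apply F[14]=+0.078 → step 15: x=-0.004, v=-0.016, θ=0.012, ω=-0.054
max |θ| = 0.055 ≤ 0.083 over all 16 states.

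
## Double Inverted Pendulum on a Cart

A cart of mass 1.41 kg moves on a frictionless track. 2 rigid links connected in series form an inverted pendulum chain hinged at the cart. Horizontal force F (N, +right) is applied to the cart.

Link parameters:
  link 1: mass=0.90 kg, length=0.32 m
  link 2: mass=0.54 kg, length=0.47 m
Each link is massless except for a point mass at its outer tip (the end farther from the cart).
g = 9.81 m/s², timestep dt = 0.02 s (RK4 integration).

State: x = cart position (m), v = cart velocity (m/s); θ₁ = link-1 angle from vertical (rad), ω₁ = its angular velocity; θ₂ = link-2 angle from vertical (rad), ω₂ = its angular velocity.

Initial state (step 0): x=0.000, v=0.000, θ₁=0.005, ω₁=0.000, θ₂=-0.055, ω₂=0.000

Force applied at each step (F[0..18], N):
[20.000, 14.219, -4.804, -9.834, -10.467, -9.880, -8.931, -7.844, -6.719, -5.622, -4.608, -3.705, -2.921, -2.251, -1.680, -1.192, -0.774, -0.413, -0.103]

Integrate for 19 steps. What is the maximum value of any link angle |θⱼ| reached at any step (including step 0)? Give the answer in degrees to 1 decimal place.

Answer: 6.2°

Derivation:
apply F[0]=+20.000 → step 1: x=0.003, v=0.283, θ₁=-0.004, ω₁=-0.863, θ₂=-0.055, ω₂=-0.038
apply F[1]=+14.219 → step 2: x=0.011, v=0.488, θ₁=-0.027, ω₁=-1.496, θ₂=-0.056, ω₂=-0.064
apply F[2]=-4.804 → step 3: x=0.020, v=0.427, θ₁=-0.055, ω₁=-1.328, θ₂=-0.058, ω₂=-0.074
apply F[3]=-9.834 → step 4: x=0.027, v=0.301, θ₁=-0.078, ω₁=-0.979, θ₂=-0.059, ω₂=-0.068
apply F[4]=-10.467 → step 5: x=0.032, v=0.171, θ₁=-0.094, ω₁=-0.637, θ₂=-0.060, ω₂=-0.049
apply F[5]=-9.880 → step 6: x=0.034, v=0.052, θ₁=-0.104, ω₁=-0.342, θ₂=-0.061, ω₂=-0.022
apply F[6]=-8.931 → step 7: x=0.034, v=-0.053, θ₁=-0.109, ω₁=-0.101, θ₂=-0.061, ω₂=0.010
apply F[7]=-7.844 → step 8: x=0.032, v=-0.141, θ₁=-0.109, ω₁=0.090, θ₂=-0.061, ω₂=0.043
apply F[8]=-6.719 → step 9: x=0.028, v=-0.214, θ₁=-0.105, ω₁=0.233, θ₂=-0.060, ω₂=0.075
apply F[9]=-5.622 → step 10: x=0.023, v=-0.273, θ₁=-0.100, ω₁=0.337, θ₂=-0.058, ω₂=0.105
apply F[10]=-4.608 → step 11: x=0.018, v=-0.319, θ₁=-0.092, ω₁=0.406, θ₂=-0.055, ω₂=0.132
apply F[11]=-3.705 → step 12: x=0.011, v=-0.354, θ₁=-0.084, ω₁=0.448, θ₂=-0.053, ω₂=0.155
apply F[12]=-2.921 → step 13: x=0.004, v=-0.379, θ₁=-0.075, ω₁=0.468, θ₂=-0.049, ω₂=0.174
apply F[13]=-2.251 → step 14: x=-0.004, v=-0.397, θ₁=-0.065, ω₁=0.473, θ₂=-0.046, ω₂=0.189
apply F[14]=-1.680 → step 15: x=-0.012, v=-0.409, θ₁=-0.056, ω₁=0.466, θ₂=-0.042, ω₂=0.200
apply F[15]=-1.192 → step 16: x=-0.021, v=-0.416, θ₁=-0.047, ω₁=0.451, θ₂=-0.038, ω₂=0.208
apply F[16]=-0.774 → step 17: x=-0.029, v=-0.418, θ₁=-0.038, ω₁=0.431, θ₂=-0.033, ω₂=0.212
apply F[17]=-0.413 → step 18: x=-0.037, v=-0.418, θ₁=-0.030, ω₁=0.407, θ₂=-0.029, ω₂=0.214
apply F[18]=-0.103 → step 19: x=-0.046, v=-0.414, θ₁=-0.022, ω₁=0.380, θ₂=-0.025, ω₂=0.213
Max |angle| over trajectory = 0.109 rad = 6.2°.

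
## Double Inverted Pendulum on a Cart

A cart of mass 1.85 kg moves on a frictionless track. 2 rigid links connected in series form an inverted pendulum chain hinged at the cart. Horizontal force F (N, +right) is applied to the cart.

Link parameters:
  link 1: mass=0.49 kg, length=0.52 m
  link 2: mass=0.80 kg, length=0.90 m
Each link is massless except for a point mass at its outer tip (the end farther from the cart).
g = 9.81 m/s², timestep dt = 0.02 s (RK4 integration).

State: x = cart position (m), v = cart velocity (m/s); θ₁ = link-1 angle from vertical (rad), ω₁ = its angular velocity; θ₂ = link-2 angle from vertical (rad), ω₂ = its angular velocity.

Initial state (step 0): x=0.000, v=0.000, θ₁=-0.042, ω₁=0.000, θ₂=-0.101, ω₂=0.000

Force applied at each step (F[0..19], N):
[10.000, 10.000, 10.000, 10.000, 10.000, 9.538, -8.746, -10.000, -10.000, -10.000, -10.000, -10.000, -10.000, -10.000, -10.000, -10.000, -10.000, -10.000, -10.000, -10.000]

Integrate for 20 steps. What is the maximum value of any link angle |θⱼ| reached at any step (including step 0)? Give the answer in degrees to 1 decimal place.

apply F[0]=+10.000 → step 1: x=0.001, v=0.114, θ₁=-0.044, ω₁=-0.200, θ₂=-0.101, ω₂=-0.032
apply F[1]=+10.000 → step 2: x=0.005, v=0.228, θ₁=-0.050, ω₁=-0.404, θ₂=-0.102, ω₂=-0.063
apply F[2]=+10.000 → step 3: x=0.010, v=0.343, θ₁=-0.060, ω₁=-0.618, θ₂=-0.104, ω₂=-0.089
apply F[3]=+10.000 → step 4: x=0.018, v=0.460, θ₁=-0.075, ω₁=-0.846, θ₂=-0.106, ω₂=-0.109
apply F[4]=+10.000 → step 5: x=0.029, v=0.578, θ₁=-0.094, ω₁=-1.092, θ₂=-0.108, ω₂=-0.121
apply F[5]=+9.538 → step 6: x=0.041, v=0.694, θ₁=-0.119, ω₁=-1.350, θ₂=-0.111, ω₂=-0.123
apply F[6]=-8.746 → step 7: x=0.054, v=0.616, θ₁=-0.145, ω₁=-1.264, θ₂=-0.113, ω₂=-0.112
apply F[7]=-10.000 → step 8: x=0.066, v=0.529, θ₁=-0.169, ω₁=-1.183, θ₂=-0.115, ω₂=-0.088
apply F[8]=-10.000 → step 9: x=0.076, v=0.445, θ₁=-0.192, ω₁=-1.131, θ₂=-0.116, ω₂=-0.051
apply F[9]=-10.000 → step 10: x=0.084, v=0.364, θ₁=-0.215, ω₁=-1.107, θ₂=-0.117, ω₂=-0.002
apply F[10]=-10.000 → step 11: x=0.090, v=0.286, θ₁=-0.237, ω₁=-1.111, θ₂=-0.116, ω₂=0.059
apply F[11]=-10.000 → step 12: x=0.095, v=0.210, θ₁=-0.259, ω₁=-1.140, θ₂=-0.114, ω₂=0.132
apply F[12]=-10.000 → step 13: x=0.099, v=0.137, θ₁=-0.282, ω₁=-1.196, θ₂=-0.111, ω₂=0.218
apply F[13]=-10.000 → step 14: x=0.101, v=0.066, θ₁=-0.307, ω₁=-1.278, θ₂=-0.106, ω₂=0.316
apply F[14]=-10.000 → step 15: x=0.101, v=-0.004, θ₁=-0.334, ω₁=-1.384, θ₂=-0.098, ω₂=0.427
apply F[15]=-10.000 → step 16: x=0.101, v=-0.073, θ₁=-0.363, ω₁=-1.515, θ₂=-0.089, ω₂=0.549
apply F[16]=-10.000 → step 17: x=0.098, v=-0.141, θ₁=-0.394, ω₁=-1.666, θ₂=-0.076, ω₂=0.682
apply F[17]=-10.000 → step 18: x=0.095, v=-0.209, θ₁=-0.429, ω₁=-1.835, θ₂=-0.061, ω₂=0.822
apply F[18]=-10.000 → step 19: x=0.090, v=-0.278, θ₁=-0.468, ω₁=-2.015, θ₂=-0.043, ω₂=0.967
apply F[19]=-10.000 → step 20: x=0.084, v=-0.349, θ₁=-0.510, ω₁=-2.202, θ₂=-0.022, ω₂=1.113
Max |angle| over trajectory = 0.510 rad = 29.2°.

Answer: 29.2°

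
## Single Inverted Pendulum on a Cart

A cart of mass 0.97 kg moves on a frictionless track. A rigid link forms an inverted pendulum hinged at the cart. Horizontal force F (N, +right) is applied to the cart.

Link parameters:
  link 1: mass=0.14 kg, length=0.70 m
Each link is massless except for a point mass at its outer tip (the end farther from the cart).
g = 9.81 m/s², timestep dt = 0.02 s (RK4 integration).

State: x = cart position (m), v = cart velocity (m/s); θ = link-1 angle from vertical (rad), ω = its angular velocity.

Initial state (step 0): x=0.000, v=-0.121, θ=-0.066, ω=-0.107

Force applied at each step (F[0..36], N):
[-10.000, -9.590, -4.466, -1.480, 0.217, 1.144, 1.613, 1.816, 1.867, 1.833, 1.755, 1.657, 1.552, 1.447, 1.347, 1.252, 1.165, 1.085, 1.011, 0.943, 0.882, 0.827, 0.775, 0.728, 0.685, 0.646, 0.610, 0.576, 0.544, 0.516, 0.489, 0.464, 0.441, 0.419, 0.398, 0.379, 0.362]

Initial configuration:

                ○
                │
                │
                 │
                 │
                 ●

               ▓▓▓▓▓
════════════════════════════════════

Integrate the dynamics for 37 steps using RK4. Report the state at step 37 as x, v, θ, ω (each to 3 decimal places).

apply F[0]=-10.000 → step 1: x=-0.004, v=-0.325, θ=-0.065, ω=0.166
apply F[1]=-9.590 → step 2: x=-0.013, v=-0.521, θ=-0.059, ω=0.427
apply F[2]=-4.466 → step 3: x=-0.024, v=-0.612, θ=-0.050, ω=0.541
apply F[3]=-1.480 → step 4: x=-0.037, v=-0.641, θ=-0.039, ω=0.570
apply F[4]=+0.217 → step 5: x=-0.050, v=-0.635, θ=-0.027, ω=0.553
apply F[5]=+1.144 → step 6: x=-0.062, v=-0.611, θ=-0.017, ω=0.513
apply F[6]=+1.613 → step 7: x=-0.074, v=-0.578, θ=-0.007, ω=0.461
apply F[7]=+1.816 → step 8: x=-0.085, v=-0.540, θ=0.002, ω=0.407
apply F[8]=+1.867 → step 9: x=-0.095, v=-0.502, θ=0.009, ω=0.354
apply F[9]=+1.833 → step 10: x=-0.105, v=-0.464, θ=0.016, ω=0.304
apply F[10]=+1.755 → step 11: x=-0.114, v=-0.429, θ=0.021, ω=0.258
apply F[11]=+1.657 → step 12: x=-0.122, v=-0.395, θ=0.026, ω=0.217
apply F[12]=+1.552 → step 13: x=-0.130, v=-0.364, θ=0.030, ω=0.180
apply F[13]=+1.447 → step 14: x=-0.137, v=-0.335, θ=0.033, ω=0.148
apply F[14]=+1.347 → step 15: x=-0.143, v=-0.308, θ=0.036, ω=0.119
apply F[15]=+1.252 → step 16: x=-0.149, v=-0.284, θ=0.038, ω=0.094
apply F[16]=+1.165 → step 17: x=-0.155, v=-0.261, θ=0.040, ω=0.073
apply F[17]=+1.085 → step 18: x=-0.160, v=-0.239, θ=0.041, ω=0.054
apply F[18]=+1.011 → step 19: x=-0.164, v=-0.220, θ=0.042, ω=0.037
apply F[19]=+0.943 → step 20: x=-0.169, v=-0.202, θ=0.043, ω=0.023
apply F[20]=+0.882 → step 21: x=-0.172, v=-0.185, θ=0.043, ω=0.011
apply F[21]=+0.827 → step 22: x=-0.176, v=-0.169, θ=0.043, ω=0.000
apply F[22]=+0.775 → step 23: x=-0.179, v=-0.154, θ=0.043, ω=-0.009
apply F[23]=+0.728 → step 24: x=-0.182, v=-0.140, θ=0.043, ω=-0.016
apply F[24]=+0.685 → step 25: x=-0.185, v=-0.127, θ=0.042, ω=-0.023
apply F[25]=+0.646 → step 26: x=-0.187, v=-0.115, θ=0.042, ω=-0.028
apply F[26]=+0.610 → step 27: x=-0.189, v=-0.104, θ=0.041, ω=-0.033
apply F[27]=+0.576 → step 28: x=-0.191, v=-0.093, θ=0.040, ω=-0.037
apply F[28]=+0.544 → step 29: x=-0.193, v=-0.083, θ=0.040, ω=-0.040
apply F[29]=+0.516 → step 30: x=-0.195, v=-0.073, θ=0.039, ω=-0.043
apply F[30]=+0.489 → step 31: x=-0.196, v=-0.064, θ=0.038, ω=-0.045
apply F[31]=+0.464 → step 32: x=-0.197, v=-0.056, θ=0.037, ω=-0.046
apply F[32]=+0.441 → step 33: x=-0.198, v=-0.048, θ=0.036, ω=-0.048
apply F[33]=+0.419 → step 34: x=-0.199, v=-0.040, θ=0.035, ω=-0.048
apply F[34]=+0.398 → step 35: x=-0.200, v=-0.033, θ=0.034, ω=-0.049
apply F[35]=+0.379 → step 36: x=-0.200, v=-0.026, θ=0.033, ω=-0.049
apply F[36]=+0.362 → step 37: x=-0.201, v=-0.020, θ=0.032, ω=-0.050

Answer: x=-0.201, v=-0.020, θ=0.032, ω=-0.050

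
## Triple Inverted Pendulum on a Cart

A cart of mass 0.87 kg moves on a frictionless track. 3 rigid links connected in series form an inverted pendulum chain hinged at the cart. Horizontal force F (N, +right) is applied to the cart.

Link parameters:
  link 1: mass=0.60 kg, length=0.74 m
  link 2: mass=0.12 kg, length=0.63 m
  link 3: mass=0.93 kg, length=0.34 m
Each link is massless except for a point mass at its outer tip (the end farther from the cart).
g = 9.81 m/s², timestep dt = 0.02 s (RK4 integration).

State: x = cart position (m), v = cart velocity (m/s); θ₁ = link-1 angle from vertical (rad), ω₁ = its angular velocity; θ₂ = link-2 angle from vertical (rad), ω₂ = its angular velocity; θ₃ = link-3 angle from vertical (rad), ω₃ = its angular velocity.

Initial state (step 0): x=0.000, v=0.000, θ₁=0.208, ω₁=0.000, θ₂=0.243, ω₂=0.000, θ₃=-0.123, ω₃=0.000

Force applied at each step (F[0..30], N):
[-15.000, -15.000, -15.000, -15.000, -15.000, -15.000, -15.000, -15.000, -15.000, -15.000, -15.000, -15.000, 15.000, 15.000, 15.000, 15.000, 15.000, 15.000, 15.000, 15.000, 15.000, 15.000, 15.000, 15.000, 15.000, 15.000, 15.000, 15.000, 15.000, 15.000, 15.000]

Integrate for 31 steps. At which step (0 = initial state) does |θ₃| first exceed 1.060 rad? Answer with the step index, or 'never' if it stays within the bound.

apply F[0]=-15.000 → step 1: x=-0.004, v=-0.375, θ₁=0.213, ω₁=0.546, θ₂=0.245, ω₂=0.241, θ₃=-0.128, ω₃=-0.515
apply F[1]=-15.000 → step 2: x=-0.015, v=-0.747, θ₁=0.230, ω₁=1.092, θ₂=0.252, ω₂=0.441, θ₃=-0.143, ω₃=-0.953
apply F[2]=-15.000 → step 3: x=-0.034, v=-1.112, θ₁=0.257, ω₁=1.634, θ₂=0.263, ω₂=0.569, θ₃=-0.165, ω₃=-1.250
apply F[3]=-15.000 → step 4: x=-0.059, v=-1.468, θ₁=0.295, ω₁=2.168, θ₂=0.275, ω₂=0.610, θ₃=-0.192, ω₃=-1.361
apply F[4]=-15.000 → step 5: x=-0.092, v=-1.807, θ₁=0.344, ω₁=2.686, θ₂=0.286, ω₂=0.563, θ₃=-0.218, ω₃=-1.265
apply F[5]=-15.000 → step 6: x=-0.132, v=-2.126, θ₁=0.402, ω₁=3.179, θ₂=0.297, ω₂=0.443, θ₃=-0.241, ω₃=-0.957
apply F[6]=-15.000 → step 7: x=-0.177, v=-2.417, θ₁=0.471, ω₁=3.635, θ₂=0.304, ω₂=0.271, θ₃=-0.255, ω₃=-0.442
apply F[7]=-15.000 → step 8: x=-0.228, v=-2.674, θ₁=0.548, ω₁=4.043, θ₂=0.307, ω₂=0.068, θ₃=-0.257, ω₃=0.267
apply F[8]=-15.000 → step 9: x=-0.284, v=-2.892, θ₁=0.632, ω₁=4.392, θ₂=0.306, ω₂=-0.148, θ₃=-0.243, ω₃=1.155
apply F[9]=-15.000 → step 10: x=-0.343, v=-3.067, θ₁=0.723, ω₁=4.674, θ₂=0.301, ω₂=-0.366, θ₃=-0.210, ω₃=2.202
apply F[10]=-15.000 → step 11: x=-0.406, v=-3.199, θ₁=0.818, ω₁=4.878, θ₂=0.292, ω₂=-0.582, θ₃=-0.154, ω₃=3.390
apply F[11]=-15.000 → step 12: x=-0.471, v=-3.286, θ₁=0.917, ω₁=4.989, θ₂=0.278, ω₂=-0.781, θ₃=-0.074, ω₃=4.676
apply F[12]=+15.000 → step 13: x=-0.533, v=-2.931, θ₁=1.016, ω₁=4.863, θ₂=0.260, ω₂=-0.987, θ₃=0.023, ω₃=5.024
apply F[13]=+15.000 → step 14: x=-0.588, v=-2.579, θ₁=1.112, ω₁=4.760, θ₂=0.239, ω₂=-1.143, θ₃=0.127, ω₃=5.293
apply F[14]=+15.000 → step 15: x=-0.636, v=-2.231, θ₁=1.206, ω₁=4.683, θ₂=0.215, ω₂=-1.190, θ₃=0.234, ω₃=5.376
apply F[15]=+15.000 → step 16: x=-0.678, v=-1.890, θ₁=1.300, ω₁=4.657, θ₂=0.192, ω₂=-1.110, θ₃=0.340, ω₃=5.239
apply F[16]=+15.000 → step 17: x=-0.712, v=-1.554, θ₁=1.393, ω₁=4.700, θ₂=0.172, ω₂=-0.947, θ₃=0.442, ω₃=4.960
apply F[17]=+15.000 → step 18: x=-0.740, v=-1.214, θ₁=1.488, ω₁=4.815, θ₂=0.155, ω₂=-0.743, θ₃=0.538, ω₃=4.640
apply F[18]=+15.000 → step 19: x=-0.761, v=-0.864, θ₁=1.586, ω₁=4.998, θ₂=0.142, ω₂=-0.518, θ₃=0.628, ω₃=4.336
apply F[19]=+15.000 → step 20: x=-0.774, v=-0.495, θ₁=1.688, ω₁=5.248, θ₂=0.134, ω₂=-0.268, θ₃=0.712, ω₃=4.073
apply F[20]=+15.000 → step 21: x=-0.780, v=-0.099, θ₁=1.796, ω₁=5.568, θ₂=0.131, ω₂=0.018, θ₃=0.791, ω₃=3.866
apply F[21]=+15.000 → step 22: x=-0.778, v=0.332, θ₁=1.912, ω₁=5.967, θ₂=0.135, ω₂=0.359, θ₃=0.867, ω₃=3.736
apply F[22]=+15.000 → step 23: x=-0.767, v=0.808, θ₁=2.036, ω₁=6.460, θ₂=0.146, ω₂=0.778, θ₃=0.941, ω₃=3.710
apply F[23]=+15.000 → step 24: x=-0.745, v=1.343, θ₁=2.171, ω₁=7.069, θ₂=0.167, ω₂=1.307, θ₃=1.017, ω₃=3.838
apply F[24]=+15.000 → step 25: x=-0.712, v=1.947, θ₁=2.320, ω₁=7.824, θ₂=0.200, ω₂=1.989, θ₃=1.096, ω₃=4.200
apply F[25]=+15.000 → step 26: x=-0.667, v=2.631, θ₁=2.485, ω₁=8.754, θ₂=0.248, ω₂=2.888, θ₃=1.187, ω₃=4.927
apply F[26]=+15.000 → step 27: x=-0.607, v=3.383, θ₁=2.671, ω₁=9.860, θ₂=0.317, ω₂=4.096, θ₃=1.297, ω₃=6.210
apply F[27]=+15.000 → step 28: x=-0.531, v=4.131, θ₁=2.880, ω₁=11.041, θ₂=0.415, ω₂=5.740, θ₃=1.440, ω₃=8.218
apply F[28]=+15.000 → step 29: x=-0.443, v=4.696, θ₁=3.111, ω₁=11.987, θ₂=0.551, ω₂=7.976, θ₃=1.629, ω₃=10.712
apply F[29]=+15.000 → step 30: x=-0.346, v=4.883, θ₁=3.355, ω₁=12.308, θ₂=0.738, ω₂=10.866, θ₃=1.864, ω₃=12.420
apply F[30]=+15.000 → step 31: x=-0.250, v=4.722, θ₁=3.599, ω₁=11.966, θ₂=0.988, ω₂=14.153, θ₃=2.108, ω₃=11.382
|θ₃| = 1.096 > 1.060 first at step 25.

Answer: 25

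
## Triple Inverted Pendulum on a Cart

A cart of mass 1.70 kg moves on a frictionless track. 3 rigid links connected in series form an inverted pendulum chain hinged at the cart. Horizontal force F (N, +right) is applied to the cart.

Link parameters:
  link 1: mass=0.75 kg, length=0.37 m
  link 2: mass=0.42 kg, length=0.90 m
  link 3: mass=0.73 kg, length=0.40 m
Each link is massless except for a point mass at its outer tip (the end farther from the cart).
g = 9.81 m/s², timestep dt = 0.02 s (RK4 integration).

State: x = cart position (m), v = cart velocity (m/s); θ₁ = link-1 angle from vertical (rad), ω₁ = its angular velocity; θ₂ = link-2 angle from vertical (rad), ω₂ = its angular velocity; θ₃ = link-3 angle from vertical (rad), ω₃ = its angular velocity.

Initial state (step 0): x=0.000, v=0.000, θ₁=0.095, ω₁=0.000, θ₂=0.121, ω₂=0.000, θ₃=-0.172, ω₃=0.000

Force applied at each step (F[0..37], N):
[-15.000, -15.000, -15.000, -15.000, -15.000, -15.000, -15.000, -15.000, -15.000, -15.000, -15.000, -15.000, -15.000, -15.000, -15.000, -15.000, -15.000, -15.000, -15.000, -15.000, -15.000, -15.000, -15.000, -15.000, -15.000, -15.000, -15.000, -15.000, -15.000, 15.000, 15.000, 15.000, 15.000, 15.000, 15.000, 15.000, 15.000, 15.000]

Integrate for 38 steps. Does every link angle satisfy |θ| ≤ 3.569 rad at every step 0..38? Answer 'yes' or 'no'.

Answer: yes

Derivation:
apply F[0]=-15.000 → step 1: x=-0.002, v=-0.194, θ₁=0.101, ω₁=0.558, θ₂=0.122, ω₂=0.093, θ₃=-0.175, ω₃=-0.304
apply F[1]=-15.000 → step 2: x=-0.008, v=-0.389, θ₁=0.117, ω₁=1.130, θ₂=0.125, ω₂=0.179, θ₃=-0.184, ω₃=-0.599
apply F[2]=-15.000 → step 3: x=-0.018, v=-0.586, θ₁=0.146, ω₁=1.727, θ₂=0.129, ω₂=0.250, θ₃=-0.199, ω₃=-0.873
apply F[3]=-15.000 → step 4: x=-0.031, v=-0.783, θ₁=0.187, ω₁=2.355, θ₂=0.135, ω₂=0.300, θ₃=-0.219, ω₃=-1.109
apply F[4]=-15.000 → step 5: x=-0.049, v=-0.978, θ₁=0.240, ω₁=3.004, θ₂=0.141, ω₂=0.327, θ₃=-0.243, ω₃=-1.285
apply F[5]=-15.000 → step 6: x=-0.070, v=-1.168, θ₁=0.307, ω₁=3.657, θ₂=0.147, ω₂=0.332, θ₃=-0.270, ω₃=-1.378
apply F[6]=-15.000 → step 7: x=-0.095, v=-1.344, θ₁=0.386, ω₁=4.284, θ₂=0.154, ω₂=0.326, θ₃=-0.297, ω₃=-1.371
apply F[7]=-15.000 → step 8: x=-0.124, v=-1.503, θ₁=0.478, ω₁=4.856, θ₂=0.161, ω₂=0.323, θ₃=-0.324, ω₃=-1.263
apply F[8]=-15.000 → step 9: x=-0.155, v=-1.640, θ₁=0.580, ω₁=5.354, θ₂=0.167, ω₂=0.342, θ₃=-0.347, ω₃=-1.069
apply F[9]=-15.000 → step 10: x=-0.189, v=-1.753, θ₁=0.692, ω₁=5.777, θ₂=0.174, ω₂=0.397, θ₃=-0.366, ω₃=-0.812
apply F[10]=-15.000 → step 11: x=-0.225, v=-1.844, θ₁=0.811, ω₁=6.134, θ₂=0.183, ω₂=0.498, θ₃=-0.379, ω₃=-0.519
apply F[11]=-15.000 → step 12: x=-0.263, v=-1.912, θ₁=0.937, ω₁=6.443, θ₂=0.195, ω₂=0.648, θ₃=-0.387, ω₃=-0.211
apply F[12]=-15.000 → step 13: x=-0.302, v=-1.962, θ₁=1.068, ω₁=6.720, θ₂=0.210, ω₂=0.849, θ₃=-0.388, ω₃=0.097
apply F[13]=-15.000 → step 14: x=-0.341, v=-1.992, θ₁=1.205, ω₁=6.983, θ₂=0.229, ω₂=1.101, θ₃=-0.383, ω₃=0.397
apply F[14]=-15.000 → step 15: x=-0.381, v=-2.005, θ₁=1.348, ω₁=7.242, θ₂=0.254, ω₂=1.403, θ₃=-0.372, ω₃=0.686
apply F[15]=-15.000 → step 16: x=-0.421, v=-2.002, θ₁=1.495, ω₁=7.506, θ₂=0.285, ω₂=1.756, θ₃=-0.356, ω₃=0.963
apply F[16]=-15.000 → step 17: x=-0.461, v=-1.983, θ₁=1.648, ω₁=7.779, θ₂=0.325, ω₂=2.161, θ₃=-0.334, ω₃=1.233
apply F[17]=-15.000 → step 18: x=-0.501, v=-1.950, θ₁=1.806, ω₁=8.060, θ₂=0.372, ω₂=2.620, θ₃=-0.306, ω₃=1.500
apply F[18]=-15.000 → step 19: x=-0.539, v=-1.907, θ₁=1.970, ω₁=8.343, θ₂=0.430, ω₂=3.133, θ₃=-0.274, ω₃=1.772
apply F[19]=-15.000 → step 20: x=-0.577, v=-1.858, θ₁=2.140, ω₁=8.606, θ₂=0.498, ω₂=3.699, θ₃=-0.235, ω₃=2.062
apply F[20]=-15.000 → step 21: x=-0.614, v=-1.814, θ₁=2.314, ω₁=8.814, θ₂=0.578, ω₂=4.312, θ₃=-0.191, ω₃=2.386
apply F[21]=-15.000 → step 22: x=-0.650, v=-1.787, θ₁=2.492, ω₁=8.903, θ₂=0.671, ω₂=4.953, θ₃=-0.139, ω₃=2.768
apply F[22]=-15.000 → step 23: x=-0.685, v=-1.797, θ₁=2.669, ω₁=8.786, θ₂=0.776, ω₂=5.582, θ₃=-0.080, ω₃=3.248
apply F[23]=-15.000 → step 24: x=-0.722, v=-1.859, θ₁=2.841, ω₁=8.367, θ₂=0.893, ω₂=6.133, θ₃=-0.009, ω₃=3.875
apply F[24]=-15.000 → step 25: x=-0.760, v=-1.977, θ₁=3.001, ω₁=7.594, θ₂=1.020, ω₂=6.528, θ₃=0.077, ω₃=4.700
apply F[25]=-15.000 → step 26: x=-0.801, v=-2.139, θ₁=3.143, ω₁=6.492, θ₂=1.153, ω₂=6.704, θ₃=0.181, ω₃=5.738
apply F[26]=-15.000 → step 27: x=-0.846, v=-2.323, θ₁=3.259, ω₁=5.151, θ₂=1.287, ω₂=6.636, θ₃=0.308, ω₃=6.951
apply F[27]=-15.000 → step 28: x=-0.894, v=-2.512, θ₁=3.348, ω₁=3.670, θ₂=1.417, ω₂=6.338, θ₃=0.460, ω₃=8.261
apply F[28]=-15.000 → step 29: x=-0.946, v=-2.697, θ₁=3.406, ω₁=2.108, θ₂=1.539, ω₂=5.848, θ₃=0.638, ω₃=9.591
apply F[29]=+15.000 → step 30: x=-0.999, v=-2.541, θ₁=3.441, ω₁=1.375, θ₂=1.651, ω₂=5.336, θ₃=0.843, ω₃=10.873
apply F[30]=+15.000 → step 31: x=-1.048, v=-2.386, θ₁=3.459, ω₁=0.478, θ₂=1.752, ω₂=4.744, θ₃=1.073, ω₃=12.160
apply F[31]=+15.000 → step 32: x=-1.094, v=-2.236, θ₁=3.458, ω₁=-0.676, θ₂=1.841, ω₂=4.136, θ₃=1.329, ω₃=13.437
apply F[32]=+15.000 → step 33: x=-1.137, v=-2.093, θ₁=3.430, ω₁=-2.218, θ₂=1.918, ω₂=3.677, θ₃=1.610, ω₃=14.585
apply F[33]=+15.000 → step 34: x=-1.178, v=-1.962, θ₁=3.366, ω₁=-4.233, θ₂=1.991, ω₂=3.685, θ₃=1.910, ω₃=15.289
apply F[34]=+15.000 → step 35: x=-1.216, v=-1.839, θ₁=3.258, ω₁=-6.631, θ₂=2.071, ω₂=4.542, θ₃=2.215, ω₃=15.123
apply F[35]=+15.000 → step 36: x=-1.251, v=-1.681, θ₁=3.099, ω₁=-9.259, θ₂=2.180, ω₂=6.461, θ₃=2.506, ω₃=13.720
apply F[36]=+15.000 → step 37: x=-1.282, v=-1.334, θ₁=2.887, ω₁=-11.902, θ₂=2.337, ω₂=9.493, θ₃=2.751, ω₃=10.296
apply F[37]=+15.000 → step 38: x=-1.301, v=-0.396, θ₁=2.637, ω₁=-12.351, θ₂=2.562, ω₂=12.776, θ₃=2.896, ω₃=3.925
Max |angle| over trajectory = 3.459 rad; bound = 3.569 → within bound.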